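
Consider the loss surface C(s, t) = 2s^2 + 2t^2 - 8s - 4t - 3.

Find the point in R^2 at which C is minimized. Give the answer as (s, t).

(2, 1)

C(s,t) separates as P(s) + Q(t) − 3, so its minimum is min P + min Q − 3.
P'(s) = 4s - 8 vanishes at s ∈ {2}; Q'(t) = 4(t - 1) vanishes at t ∈ {1}.
Local minima of P (where P''>0): P(2)=-8. Local minima of Q: Q(1)=-2.
So the global minimum of C is P(2) + Q(1) − 3 = -8 − 2 − 3 = -13, attained at (2, 1).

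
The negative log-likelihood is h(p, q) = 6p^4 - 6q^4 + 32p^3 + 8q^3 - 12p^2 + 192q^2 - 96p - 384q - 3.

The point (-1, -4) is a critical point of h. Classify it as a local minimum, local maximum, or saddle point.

local maximum

The mixed partial ∂²h/∂p∂q is 0, so the Hessian at any point is diag(h_pp, h_qq) = diag(24(3p^2 + 8p - 1), 24(-3q^2 + 2q + 16)).
At (-1, -4): H = diag(-144, -960).
Both eigenvalues are negative, so H is negative definite: a local maximum.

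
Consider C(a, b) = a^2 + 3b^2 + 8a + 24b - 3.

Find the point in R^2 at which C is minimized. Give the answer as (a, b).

(-4, -4)

C(a,b) separates as P(a) + Q(b) − 3, so its minimum is min P + min Q − 3.
P'(a) = 2a + 8 vanishes at a ∈ {-4}; Q'(b) = 6b + 24 vanishes at b ∈ {-4}.
Local minima of P (where P''>0): P(-4)=-16. Local minima of Q: Q(-4)=-48.
So the global minimum of C is P(-4) + Q(-4) − 3 = -16 − 48 − 3 = -67, attained at (-4, -4).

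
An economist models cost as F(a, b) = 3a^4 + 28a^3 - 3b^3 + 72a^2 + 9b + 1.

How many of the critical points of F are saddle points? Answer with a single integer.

F separates as a function of a plus a function of b, so ∇F=0 decouples.
∂F/∂a = 12a(a + 3)(a + 4) = 0 at a ∈ {-4, -3, 0}; ∂F/∂b = -9(b - 1)(b + 1) = 0 at b ∈ {-1, 1}.
The Hessian is diagonal: diag(F_aa, F_bb). Second derivatives: F_aa(-4)=48, F_aa(-3)=-36, F_aa(0)=144; F_bb(-1)=18, F_bb(1)=-18.
Saddle points occur where the two diagonal entries have opposite signs: (-4, 1), (-3, -1), (0, 1). Count: 3.

3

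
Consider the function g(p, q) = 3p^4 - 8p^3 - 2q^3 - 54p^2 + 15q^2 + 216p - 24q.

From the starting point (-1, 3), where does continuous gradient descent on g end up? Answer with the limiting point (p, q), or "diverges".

g is separable, so gradient descent decouples: p follows -∂g/∂p, q follows -∂g/∂q.
∂g/∂p = 12(p - 3)(p - 2)(p + 3); at p=-1 this is 288, so p decreases.
∂g/∂q = -6(q - 4)(q - 1); at q=3 this is 12, so q decreases.
p converges to its nearest critical value -3 (a local min of the p-part); q converges to 1. The iterate converges to (-3, 1).

(-3, 1)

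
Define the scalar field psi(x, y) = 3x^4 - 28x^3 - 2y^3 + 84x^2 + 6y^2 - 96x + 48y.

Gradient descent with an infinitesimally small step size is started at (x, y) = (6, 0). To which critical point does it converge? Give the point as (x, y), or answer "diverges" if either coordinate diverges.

(4, -2)

psi is separable, so gradient descent decouples: x follows -∂psi/∂x, y follows -∂psi/∂y.
∂psi/∂x = 12(x - 4)(x - 2)(x - 1); at x=6 this is 480, so x decreases.
∂psi/∂y = -6(y - 4)(y + 2); at y=0 this is 48, so y decreases.
x converges to its nearest critical value 4 (a local min of the x-part); y converges to -2. The iterate converges to (4, -2).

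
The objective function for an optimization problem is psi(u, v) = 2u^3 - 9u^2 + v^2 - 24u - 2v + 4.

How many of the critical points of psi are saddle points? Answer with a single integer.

psi separates as a function of u plus a function of v, so ∇psi=0 decouples.
∂psi/∂u = 6(u - 4)(u + 1) = 0 at u ∈ {-1, 4}; ∂psi/∂v = 2(v - 1) = 0 at v ∈ {1}.
The Hessian is diagonal: diag(psi_uu, psi_vv). Second derivatives: psi_uu(-1)=-30, psi_uu(4)=30; psi_vv(1)=2.
Saddle points occur where the two diagonal entries have opposite signs: (-1, 1). Count: 1.

1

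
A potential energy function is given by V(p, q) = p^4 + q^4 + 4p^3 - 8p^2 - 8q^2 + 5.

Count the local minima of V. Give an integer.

V separates as a function of p plus a function of q, so ∇V=0 decouples.
∂V/∂p = 4p(p - 1)(p + 4) = 0 at p ∈ {-4, 0, 1}; ∂V/∂q = 4q(q - 2)(q + 2) = 0 at q ∈ {-2, 0, 2}.
The Hessian is diagonal: diag(V_pp, V_qq). Second derivatives: V_pp(-4)=80, V_pp(0)=-16, V_pp(1)=20; V_qq(-2)=32, V_qq(0)=-16, V_qq(2)=32.
Local minima occur where both diagonal entries positive: (-4, -2), (-4, 2), (1, -2), (1, 2). Count: 4.

4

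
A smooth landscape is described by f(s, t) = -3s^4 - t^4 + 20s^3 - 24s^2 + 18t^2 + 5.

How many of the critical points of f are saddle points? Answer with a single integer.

f separates as a function of s plus a function of t, so ∇f=0 decouples.
∂f/∂s = -12s(s - 4)(s - 1) = 0 at s ∈ {0, 1, 4}; ∂f/∂t = -4t(t - 3)(t + 3) = 0 at t ∈ {-3, 0, 3}.
The Hessian is diagonal: diag(f_ss, f_tt). Second derivatives: f_ss(0)=-48, f_ss(1)=36, f_ss(4)=-144; f_tt(-3)=-72, f_tt(0)=36, f_tt(3)=-72.
Saddle points occur where the two diagonal entries have opposite signs: (0, 0), (1, -3), (1, 3), (4, 0). Count: 4.

4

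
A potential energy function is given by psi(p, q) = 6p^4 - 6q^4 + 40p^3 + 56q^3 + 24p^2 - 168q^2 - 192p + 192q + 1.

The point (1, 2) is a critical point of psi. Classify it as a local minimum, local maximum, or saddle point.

local minimum

The mixed partial ∂²psi/∂p∂q is 0, so the Hessian at any point is diag(psi_pp, psi_qq) = diag(24(3p^2 + 10p + 2), 24(-3q^2 + 14q - 14)).
At (1, 2): H = diag(360, 48).
Both eigenvalues are positive, so H is positive definite: a local minimum.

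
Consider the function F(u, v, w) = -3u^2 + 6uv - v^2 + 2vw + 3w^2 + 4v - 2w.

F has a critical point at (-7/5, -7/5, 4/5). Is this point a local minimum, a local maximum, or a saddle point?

saddle point

The Hessian is constant: H = [[-6, 6, 0], [6, -2, 2], [0, 2, 6]].
Leading principal minors: Δ₁ = -6, Δ₂ = -24, Δ₃ = -120.
The minors fit neither the all-positive nor the alternating-sign pattern, so H is indefinite: a saddle point.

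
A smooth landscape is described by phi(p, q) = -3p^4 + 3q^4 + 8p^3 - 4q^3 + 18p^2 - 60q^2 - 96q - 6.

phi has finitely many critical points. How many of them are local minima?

2

phi separates as a function of p plus a function of q, so ∇phi=0 decouples.
∂phi/∂p = -12p(p - 3)(p + 1) = 0 at p ∈ {-1, 0, 3}; ∂phi/∂q = 12(q - 4)(q + 1)(q + 2) = 0 at q ∈ {-2, -1, 4}.
The Hessian is diagonal: diag(phi_pp, phi_qq). Second derivatives: phi_pp(-1)=-48, phi_pp(0)=36, phi_pp(3)=-144; phi_qq(-2)=72, phi_qq(-1)=-60, phi_qq(4)=360.
Local minima occur where both diagonal entries positive: (0, -2), (0, 4). Count: 2.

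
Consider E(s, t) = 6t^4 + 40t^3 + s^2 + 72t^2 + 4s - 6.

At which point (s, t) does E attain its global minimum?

(-2, 0)

E(s,t) separates as P(s) + Q(t) − 6, so its minimum is min P + min Q − 6.
P'(s) = 2s + 4 vanishes at s ∈ {-2}; Q'(t) = 24t(t + 2)(t + 3) vanishes at t ∈ {-3, -2, 0}.
Local minima of P (where P''>0): P(-2)=-4. Local minima of Q: Q(-3)=54, Q(0)=0.
So the global minimum of E is P(-2) + Q(0) − 6 = -4 + 0 − 6 = -10, attained at (-2, 0).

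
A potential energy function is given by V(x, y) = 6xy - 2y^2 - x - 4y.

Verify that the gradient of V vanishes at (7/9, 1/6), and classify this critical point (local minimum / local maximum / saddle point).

∇V = (6y - 1, 6x - 4y - 4); substituting (7/9, 1/6) gives ∇V = (0, 0), so (7/9, 1/6) is indeed a critical point.
The Hessian of V is constant: H = [[0, 6], [6, -4]].
det(H) = 0·(-4) − 6² = -36.
Since det(H) < 0, H is indefinite and the critical point is a saddle point.

saddle point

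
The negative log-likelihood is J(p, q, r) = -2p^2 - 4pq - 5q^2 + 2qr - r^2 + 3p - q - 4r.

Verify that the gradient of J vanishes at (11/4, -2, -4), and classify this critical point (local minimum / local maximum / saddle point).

∇J = (-4p - 4q + 3, -4p - 10q + 2r - 1, 2q - 2r - 4); substituting (11/4, -2, -4) gives ∇J = (0, 0, 0), so (11/4, -2, -4) is indeed a critical point.
The Hessian is constant: H = [[-4, -4, 0], [-4, -10, 2], [0, 2, -2]].
Leading principal minors: Δ₁ = -4, Δ₂ = 24, Δ₃ = -32.
The minors alternate sign starting negative (−, +, −), so H is negative definite: a local maximum.

local maximum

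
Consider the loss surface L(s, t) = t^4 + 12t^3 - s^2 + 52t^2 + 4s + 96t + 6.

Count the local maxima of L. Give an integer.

L separates as a function of s plus a function of t, so ∇L=0 decouples.
∂L/∂s = -2(s - 2) = 0 at s ∈ {2}; ∂L/∂t = 4(t + 2)(t + 3)(t + 4) = 0 at t ∈ {-4, -3, -2}.
The Hessian is diagonal: diag(L_ss, L_tt). Second derivatives: L_ss(2)=-2; L_tt(-4)=8, L_tt(-3)=-4, L_tt(-2)=8.
Local maxima occur where both diagonal entries negative: (2, -3). Count: 1.

1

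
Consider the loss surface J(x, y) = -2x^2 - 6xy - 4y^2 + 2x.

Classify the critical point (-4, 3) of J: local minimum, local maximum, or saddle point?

saddle point

The Hessian of J is constant: H = [[-4, -6], [-6, -8]].
det(H) = (-4)·(-8) − (-6)² = -4.
Since det(H) < 0, H is indefinite and the critical point is a saddle point.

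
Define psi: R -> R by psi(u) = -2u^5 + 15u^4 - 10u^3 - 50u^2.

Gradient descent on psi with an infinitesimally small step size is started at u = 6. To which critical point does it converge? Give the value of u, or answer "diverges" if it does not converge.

psi'(u) = -10u(u - 5)(u - 2)(u + 1), so psi'(6) = -1680.
Gradient descent moves in the -psi' direction, i.e. u is increasing.
There is no critical point above u=6, and psi' keeps the same sign, so the iterate runs off to +∞.

diverges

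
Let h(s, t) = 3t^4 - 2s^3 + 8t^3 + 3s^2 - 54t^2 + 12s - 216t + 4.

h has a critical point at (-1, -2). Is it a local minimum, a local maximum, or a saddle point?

The mixed partial ∂²h/∂s∂t is 0, so the Hessian at any point is diag(h_ss, h_tt) = diag(6(-2s + 1), 12(3t^2 + 4t - 9)).
At (-1, -2): H = diag(18, -60).
The eigenvalues have opposite signs, so H is indefinite: a saddle point.

saddle point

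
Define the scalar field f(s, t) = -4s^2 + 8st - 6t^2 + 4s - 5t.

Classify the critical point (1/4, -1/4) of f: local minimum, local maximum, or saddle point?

local maximum

The Hessian of f is constant: H = [[-8, 8], [8, -12]].
det(H) = (-8)·(-12) − 8² = 32.
det(H) > 0 and tr(H) = -20 < 0, so H is negative definite and the point is a local maximum.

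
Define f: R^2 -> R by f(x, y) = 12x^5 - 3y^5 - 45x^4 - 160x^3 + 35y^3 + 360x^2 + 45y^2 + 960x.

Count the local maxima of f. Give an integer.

f separates as a function of x plus a function of y, so ∇f=0 decouples.
∂f/∂x = 60(x - 4)(x - 2)(x + 1)(x + 2) = 0 at x ∈ {-2, -1, 2, 4}; ∂f/∂y = -15y(y - 3)(y + 1)(y + 2) = 0 at y ∈ {-2, -1, 0, 3}.
The Hessian is diagonal: diag(f_xx, f_yy). Second derivatives: f_xx(-2)=-1440, f_xx(-1)=900, f_xx(2)=-1440, f_xx(4)=3600; f_yy(-2)=150, f_yy(-1)=-60, f_yy(0)=90, f_yy(3)=-900.
Local maxima occur where both diagonal entries negative: (-2, -1), (-2, 3), (2, -1), (2, 3). Count: 4.

4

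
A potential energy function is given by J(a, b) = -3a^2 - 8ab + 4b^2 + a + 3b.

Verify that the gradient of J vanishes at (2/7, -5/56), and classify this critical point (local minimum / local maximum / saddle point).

∇J = (-6a - 8b + 1, -8a + 8b + 3); substituting (2/7, -5/56) gives ∇J = (0, 0), so (2/7, -5/56) is indeed a critical point.
The Hessian of J is constant: H = [[-6, -8], [-8, 8]].
det(H) = (-6)·8 − (-8)² = -112.
Since det(H) < 0, H is indefinite and the critical point is a saddle point.

saddle point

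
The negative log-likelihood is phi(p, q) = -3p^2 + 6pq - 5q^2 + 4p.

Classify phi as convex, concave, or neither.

phi is quadratic, so its Hessian is the constant matrix H = [[-6, 6], [6, -10]].
det(H) = 24, tr(H) = -16.
det(H) > 0 and tr(H) < 0, so H is negative definite everywhere: concave.

concave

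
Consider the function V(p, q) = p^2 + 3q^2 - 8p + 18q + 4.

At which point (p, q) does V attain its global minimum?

(4, -3)

V(p,q) separates as A(p) + B(q) + 4, so its minimum is min A + min B + 4.
A'(p) = 2p - 8 vanishes at p ∈ {4}; B'(q) = 6q + 18 vanishes at q ∈ {-3}.
Local minima of A (where A''>0): A(4)=-16. Local minima of B: B(-3)=-27.
So the global minimum of V is A(4) + B(-3) + 4 = -16 − 27 + 4 = -39, attained at (4, -3).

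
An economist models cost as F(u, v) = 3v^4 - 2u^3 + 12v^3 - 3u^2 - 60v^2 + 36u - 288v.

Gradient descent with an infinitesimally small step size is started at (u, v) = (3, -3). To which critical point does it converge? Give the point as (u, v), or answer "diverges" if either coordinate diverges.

F is separable, so gradient descent decouples: u follows -∂F/∂u, v follows -∂F/∂v.
∂F/∂u = -6(u - 2)(u + 3); at u=3 this is -36, so u increases.
∂F/∂v = 12(v - 3)(v + 2)(v + 4); at v=-3 this is 72, so v decreases.
The u-coordinate has no critical point in that direction and runs off to infinity.

diverges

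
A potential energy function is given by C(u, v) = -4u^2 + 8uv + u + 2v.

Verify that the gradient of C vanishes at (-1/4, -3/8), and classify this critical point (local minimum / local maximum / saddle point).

saddle point

∇C = (-8u + 8v + 1, 8u + 2); substituting (-1/4, -3/8) gives ∇C = (0, 0), so (-1/4, -3/8) is indeed a critical point.
The Hessian of C is constant: H = [[-8, 8], [8, 0]].
det(H) = (-8)·0 − 8² = -64.
Since det(H) < 0, H is indefinite and the critical point is a saddle point.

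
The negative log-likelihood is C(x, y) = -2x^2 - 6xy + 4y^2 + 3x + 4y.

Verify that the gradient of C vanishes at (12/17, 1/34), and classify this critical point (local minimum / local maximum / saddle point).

saddle point

∇C = (-4x - 6y + 3, -6x + 8y + 4); substituting (12/17, 1/34) gives ∇C = (0, 0), so (12/17, 1/34) is indeed a critical point.
The Hessian of C is constant: H = [[-4, -6], [-6, 8]].
det(H) = (-4)·8 − (-6)² = -68.
Since det(H) < 0, H is indefinite and the critical point is a saddle point.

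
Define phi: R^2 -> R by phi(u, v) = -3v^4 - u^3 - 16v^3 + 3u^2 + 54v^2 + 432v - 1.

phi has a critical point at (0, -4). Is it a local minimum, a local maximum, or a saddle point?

The mixed partial ∂²phi/∂u∂v is 0, so the Hessian at any point is diag(phi_uu, phi_vv) = diag(6(-u + 1), 12(-3v^2 - 8v + 9)).
At (0, -4): H = diag(6, -84).
The eigenvalues have opposite signs, so H is indefinite: a saddle point.

saddle point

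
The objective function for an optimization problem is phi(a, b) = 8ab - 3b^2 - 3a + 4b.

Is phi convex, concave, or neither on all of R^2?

phi is quadratic, so its Hessian is the constant matrix H = [[0, 8], [8, -6]].
det(H) = -64, tr(H) = -6.
det(H) < 0, so H is indefinite: neither convex nor concave.

neither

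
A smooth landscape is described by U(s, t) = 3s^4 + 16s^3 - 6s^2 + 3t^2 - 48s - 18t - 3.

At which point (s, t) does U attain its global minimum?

U(s,t) separates as P(s) + Q(t) − 3, so its minimum is min P + min Q − 3.
P'(s) = 12(s - 1)(s + 1)(s + 4) vanishes at s ∈ {-4, -1, 1}; Q'(t) = 6(t - 3) vanishes at t ∈ {3}.
Local minima of P (where P''>0): P(-4)=-160, P(1)=-35. Local minima of Q: Q(3)=-27.
So the global minimum of U is P(-4) + Q(3) − 3 = -160 − 27 − 3 = -190, attained at (-4, 3).

(-4, 3)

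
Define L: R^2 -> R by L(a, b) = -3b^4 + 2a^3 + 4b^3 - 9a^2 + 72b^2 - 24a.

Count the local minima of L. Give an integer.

1

L separates as a function of a plus a function of b, so ∇L=0 decouples.
∂L/∂a = 6(a - 4)(a + 1) = 0 at a ∈ {-1, 4}; ∂L/∂b = -12b(b - 4)(b + 3) = 0 at b ∈ {-3, 0, 4}.
The Hessian is diagonal: diag(L_aa, L_bb). Second derivatives: L_aa(-1)=-30, L_aa(4)=30; L_bb(-3)=-252, L_bb(0)=144, L_bb(4)=-336.
Local minima occur where both diagonal entries positive: (4, 0). Count: 1.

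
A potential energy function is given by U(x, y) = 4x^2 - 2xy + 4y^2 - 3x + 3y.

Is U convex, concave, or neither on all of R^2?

convex

U is quadratic, so its Hessian is the constant matrix H = [[8, -2], [-2, 8]].
det(H) = 60, tr(H) = 16.
det(H) > 0 and tr(H) > 0, so H is positive definite everywhere: convex.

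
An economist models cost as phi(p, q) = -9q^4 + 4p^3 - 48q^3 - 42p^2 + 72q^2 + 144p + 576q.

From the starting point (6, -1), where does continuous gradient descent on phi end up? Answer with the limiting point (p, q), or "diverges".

(4, -2)

phi is separable, so gradient descent decouples: p follows -∂phi/∂p, q follows -∂phi/∂q.
∂phi/∂p = 12(p - 4)(p - 3); at p=6 this is 72, so p decreases.
∂phi/∂q = -36(q - 2)(q + 2)(q + 4); at q=-1 this is 324, so q decreases.
p converges to its nearest critical value 4 (a local min of the p-part); q converges to -2. The iterate converges to (4, -2).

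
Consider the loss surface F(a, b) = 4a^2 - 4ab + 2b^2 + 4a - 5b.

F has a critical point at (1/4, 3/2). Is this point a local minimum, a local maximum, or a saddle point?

The Hessian of F is constant: H = [[8, -4], [-4, 4]].
det(H) = 8·4 − (-4)² = 16.
det(H) > 0 and tr(H) = 12 > 0, so H is positive definite and the point is a local minimum.

local minimum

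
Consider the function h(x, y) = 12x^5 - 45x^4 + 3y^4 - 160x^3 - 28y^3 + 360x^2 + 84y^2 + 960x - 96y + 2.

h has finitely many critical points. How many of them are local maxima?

2

h separates as a function of x plus a function of y, so ∇h=0 decouples.
∂h/∂x = 60(x - 4)(x - 2)(x + 1)(x + 2) = 0 at x ∈ {-2, -1, 2, 4}; ∂h/∂y = 12(y - 4)(y - 2)(y - 1) = 0 at y ∈ {1, 2, 4}.
The Hessian is diagonal: diag(h_xx, h_yy). Second derivatives: h_xx(-2)=-1440, h_xx(-1)=900, h_xx(2)=-1440, h_xx(4)=3600; h_yy(1)=36, h_yy(2)=-24, h_yy(4)=72.
Local maxima occur where both diagonal entries negative: (-2, 2), (2, 2). Count: 2.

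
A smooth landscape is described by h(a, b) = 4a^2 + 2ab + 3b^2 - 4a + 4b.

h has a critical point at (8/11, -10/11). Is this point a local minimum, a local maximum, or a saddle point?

local minimum

The Hessian of h is constant: H = [[8, 2], [2, 6]].
det(H) = 8·6 − 2² = 44.
det(H) > 0 and tr(H) = 14 > 0, so H is positive definite and the point is a local minimum.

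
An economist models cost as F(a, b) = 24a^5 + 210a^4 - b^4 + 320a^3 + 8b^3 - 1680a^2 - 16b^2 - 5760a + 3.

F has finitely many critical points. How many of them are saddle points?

F separates as a function of a plus a function of b, so ∇F=0 decouples.
∂F/∂a = 120(a - 2)(a + 2)(a + 3)(a + 4) = 0 at a ∈ {-4, -3, -2, 2}; ∂F/∂b = -4b(b - 4)(b - 2) = 0 at b ∈ {0, 2, 4}.
The Hessian is diagonal: diag(F_aa, F_bb). Second derivatives: F_aa(-4)=-1440, F_aa(-3)=600, F_aa(-2)=-960, F_aa(2)=14400; F_bb(0)=-32, F_bb(2)=16, F_bb(4)=-32.
Saddle points occur where the two diagonal entries have opposite signs: (-4, 2), (-3, 0), (-3, 4), (-2, 2), (2, 0), (2, 4). Count: 6.

6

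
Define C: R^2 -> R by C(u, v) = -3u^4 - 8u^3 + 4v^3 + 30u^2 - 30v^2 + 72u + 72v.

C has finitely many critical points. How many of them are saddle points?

3

C separates as a function of u plus a function of v, so ∇C=0 decouples.
∂C/∂u = -12(u - 2)(u + 1)(u + 3) = 0 at u ∈ {-3, -1, 2}; ∂C/∂v = 12(v - 3)(v - 2) = 0 at v ∈ {2, 3}.
The Hessian is diagonal: diag(C_uu, C_vv). Second derivatives: C_uu(-3)=-120, C_uu(-1)=72, C_uu(2)=-180; C_vv(2)=-12, C_vv(3)=12.
Saddle points occur where the two diagonal entries have opposite signs: (-3, 3), (-1, 2), (2, 3). Count: 3.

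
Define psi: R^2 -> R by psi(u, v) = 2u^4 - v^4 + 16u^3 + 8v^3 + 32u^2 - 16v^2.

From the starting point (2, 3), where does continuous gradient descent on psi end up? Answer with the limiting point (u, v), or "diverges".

(0, 2)

psi is separable, so gradient descent decouples: u follows -∂psi/∂u, v follows -∂psi/∂v.
∂psi/∂u = 8u(u + 2)(u + 4); at u=2 this is 384, so u decreases.
∂psi/∂v = -4v(v - 4)(v - 2); at v=3 this is 12, so v decreases.
u converges to its nearest critical value 0 (a local min of the u-part); v converges to 2. The iterate converges to (0, 2).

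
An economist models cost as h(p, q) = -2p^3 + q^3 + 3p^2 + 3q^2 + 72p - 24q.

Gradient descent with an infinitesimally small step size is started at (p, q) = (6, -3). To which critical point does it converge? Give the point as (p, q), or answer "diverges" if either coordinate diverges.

h is separable, so gradient descent decouples: p follows -∂h/∂p, q follows -∂h/∂q.
∂h/∂p = -6(p - 4)(p + 3); at p=6 this is -108, so p increases.
∂h/∂q = 3(q - 2)(q + 4); at q=-3 this is -15, so q increases.
The p-coordinate has no critical point in that direction and runs off to infinity.

diverges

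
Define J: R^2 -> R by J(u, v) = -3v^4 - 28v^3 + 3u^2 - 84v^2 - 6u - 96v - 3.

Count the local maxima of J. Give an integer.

0

J separates as a function of u plus a function of v, so ∇J=0 decouples.
∂J/∂u = 6(u - 1) = 0 at u ∈ {1}; ∂J/∂v = -12(v + 1)(v + 2)(v + 4) = 0 at v ∈ {-4, -2, -1}.
The Hessian is diagonal: diag(J_uu, J_vv). Second derivatives: J_uu(1)=6; J_vv(-4)=-72, J_vv(-2)=24, J_vv(-1)=-36.
Local maxima occur where both diagonal entries negative: none. Count: 0.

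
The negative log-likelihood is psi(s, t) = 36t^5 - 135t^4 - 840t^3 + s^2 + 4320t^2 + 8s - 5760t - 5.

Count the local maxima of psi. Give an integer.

psi separates as a function of s plus a function of t, so ∇psi=0 decouples.
∂psi/∂s = 2(s + 4) = 0 at s ∈ {-4}; ∂psi/∂t = 180(t - 4)(t - 2)(t - 1)(t + 4) = 0 at t ∈ {-4, 1, 2, 4}.
The Hessian is diagonal: diag(psi_ss, psi_tt). Second derivatives: psi_ss(-4)=2; psi_tt(-4)=-43200, psi_tt(1)=2700, psi_tt(2)=-2160, psi_tt(4)=8640.
Local maxima occur where both diagonal entries negative: none. Count: 0.

0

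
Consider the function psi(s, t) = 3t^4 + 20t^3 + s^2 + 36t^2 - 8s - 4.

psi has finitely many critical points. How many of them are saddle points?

1

psi separates as a function of s plus a function of t, so ∇psi=0 decouples.
∂psi/∂s = 2(s - 4) = 0 at s ∈ {4}; ∂psi/∂t = 12t(t + 2)(t + 3) = 0 at t ∈ {-3, -2, 0}.
The Hessian is diagonal: diag(psi_ss, psi_tt). Second derivatives: psi_ss(4)=2; psi_tt(-3)=36, psi_tt(-2)=-24, psi_tt(0)=72.
Saddle points occur where the two diagonal entries have opposite signs: (4, -2). Count: 1.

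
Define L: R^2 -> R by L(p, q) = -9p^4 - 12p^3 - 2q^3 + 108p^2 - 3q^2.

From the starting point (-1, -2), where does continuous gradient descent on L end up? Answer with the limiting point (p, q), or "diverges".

L is separable, so gradient descent decouples: p follows -∂L/∂p, q follows -∂L/∂q.
∂L/∂p = -36p(p - 2)(p + 3); at p=-1 this is -216, so p increases.
∂L/∂q = -6q(q + 1); at q=-2 this is -12, so q increases.
p converges to its nearest critical value 0 (a local min of the p-part); q converges to -1. The iterate converges to (0, -1).

(0, -1)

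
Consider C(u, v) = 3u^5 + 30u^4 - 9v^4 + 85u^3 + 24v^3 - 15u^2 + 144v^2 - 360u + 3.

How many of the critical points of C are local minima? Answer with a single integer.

2

C separates as a function of u plus a function of v, so ∇C=0 decouples.
∂C/∂u = 15(u - 1)(u + 2)(u + 3)(u + 4) = 0 at u ∈ {-4, -3, -2, 1}; ∂C/∂v = -36v(v - 4)(v + 2) = 0 at v ∈ {-2, 0, 4}.
The Hessian is diagonal: diag(C_uu, C_vv). Second derivatives: C_uu(-4)=-150, C_uu(-3)=60, C_uu(-2)=-90, C_uu(1)=900; C_vv(-2)=-432, C_vv(0)=288, C_vv(4)=-864.
Local minima occur where both diagonal entries positive: (-3, 0), (1, 0). Count: 2.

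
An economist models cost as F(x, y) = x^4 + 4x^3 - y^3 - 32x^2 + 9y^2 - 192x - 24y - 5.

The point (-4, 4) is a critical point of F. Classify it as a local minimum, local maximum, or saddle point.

The mixed partial ∂²F/∂x∂y is 0, so the Hessian at any point is diag(F_xx, F_yy) = diag(4(3x^2 + 6x - 16), 6(-y + 3)).
At (-4, 4): H = diag(32, -6).
The eigenvalues have opposite signs, so H is indefinite: a saddle point.

saddle point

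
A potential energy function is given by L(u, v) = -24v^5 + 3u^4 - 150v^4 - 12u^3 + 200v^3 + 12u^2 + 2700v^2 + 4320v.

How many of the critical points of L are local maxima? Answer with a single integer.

2

L separates as a function of u plus a function of v, so ∇L=0 decouples.
∂L/∂u = 12u(u - 2)(u - 1) = 0 at u ∈ {0, 1, 2}; ∂L/∂v = -120(v - 3)(v + 1)(v + 3)(v + 4) = 0 at v ∈ {-4, -3, -1, 3}.
The Hessian is diagonal: diag(L_uu, L_vv). Second derivatives: L_uu(0)=24, L_uu(1)=-12, L_uu(2)=24; L_vv(-4)=2520, L_vv(-3)=-1440, L_vv(-1)=2880, L_vv(3)=-20160.
Local maxima occur where both diagonal entries negative: (1, -3), (1, 3). Count: 2.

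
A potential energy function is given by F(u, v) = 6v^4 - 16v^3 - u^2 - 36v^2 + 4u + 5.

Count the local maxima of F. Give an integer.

1

F separates as a function of u plus a function of v, so ∇F=0 decouples.
∂F/∂u = -2(u - 2) = 0 at u ∈ {2}; ∂F/∂v = 24v(v - 3)(v + 1) = 0 at v ∈ {-1, 0, 3}.
The Hessian is diagonal: diag(F_uu, F_vv). Second derivatives: F_uu(2)=-2; F_vv(-1)=96, F_vv(0)=-72, F_vv(3)=288.
Local maxima occur where both diagonal entries negative: (2, 0). Count: 1.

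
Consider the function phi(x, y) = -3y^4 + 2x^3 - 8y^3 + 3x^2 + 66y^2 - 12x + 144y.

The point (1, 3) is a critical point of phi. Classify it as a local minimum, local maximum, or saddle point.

The mixed partial ∂²phi/∂x∂y is 0, so the Hessian at any point is diag(phi_xx, phi_yy) = diag(6(2x + 1), 12(-3y^2 - 4y + 11)).
At (1, 3): H = diag(18, -336).
The eigenvalues have opposite signs, so H is indefinite: a saddle point.

saddle point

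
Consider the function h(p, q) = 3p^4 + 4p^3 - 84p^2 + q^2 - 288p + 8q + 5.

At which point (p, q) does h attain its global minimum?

h(p,q) separates as A(p) + B(q) + 5, so its minimum is min A + min B + 5.
A'(p) = 12(p - 4)(p + 2)(p + 3) vanishes at p ∈ {-3, -2, 4}; B'(q) = 2q + 8 vanishes at q ∈ {-4}.
Local minima of A (where A''>0): A(-3)=243, A(4)=-1472. Local minima of B: B(-4)=-16.
So the global minimum of h is A(4) + B(-4) + 5 = -1472 − 16 + 5 = -1483, attained at (4, -4).

(4, -4)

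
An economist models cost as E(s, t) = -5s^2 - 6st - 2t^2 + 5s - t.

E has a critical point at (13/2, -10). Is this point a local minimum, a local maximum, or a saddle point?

The Hessian of E is constant: H = [[-10, -6], [-6, -4]].
det(H) = (-10)·(-4) − (-6)² = 4.
det(H) > 0 and tr(H) = -14 < 0, so H is negative definite and the point is a local maximum.

local maximum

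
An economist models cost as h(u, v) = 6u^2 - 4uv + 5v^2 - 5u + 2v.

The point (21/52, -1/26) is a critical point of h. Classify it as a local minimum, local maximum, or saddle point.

The Hessian of h is constant: H = [[12, -4], [-4, 10]].
det(H) = 12·10 − (-4)² = 104.
det(H) > 0 and tr(H) = 22 > 0, so H is positive definite and the point is a local minimum.

local minimum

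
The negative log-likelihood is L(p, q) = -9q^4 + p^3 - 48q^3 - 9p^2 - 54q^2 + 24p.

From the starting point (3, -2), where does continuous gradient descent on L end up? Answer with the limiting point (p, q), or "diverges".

(4, -1)

L is separable, so gradient descent decouples: p follows -∂L/∂p, q follows -∂L/∂q.
∂L/∂p = 3(p - 4)(p - 2); at p=3 this is -3, so p increases.
∂L/∂q = -36q(q + 1)(q + 3); at q=-2 this is -72, so q increases.
p converges to its nearest critical value 4 (a local min of the p-part); q converges to -1. The iterate converges to (4, -1).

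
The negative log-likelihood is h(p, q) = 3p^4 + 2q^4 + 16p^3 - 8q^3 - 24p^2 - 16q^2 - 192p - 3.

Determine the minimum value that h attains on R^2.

-563

h(p,q) separates as A(p) + B(q) − 3, so its minimum is min A + min B − 3.
A'(p) = 12(p - 2)(p + 2)(p + 4) vanishes at p ∈ {-4, -2, 2}; B'(q) = 8q(q - 4)(q + 1) vanishes at q ∈ {-1, 0, 4}.
Local minima of A (where A''>0): A(-4)=128, A(2)=-304. Local minima of B: B(-1)=-6, B(4)=-256.
So the global minimum of h is A(2) + B(4) − 3 = -304 − 256 − 3 = -563, attained at (2, 4).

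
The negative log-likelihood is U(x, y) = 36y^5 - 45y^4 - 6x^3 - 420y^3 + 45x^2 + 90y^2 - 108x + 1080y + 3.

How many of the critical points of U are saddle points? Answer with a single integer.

4

U separates as a function of x plus a function of y, so ∇U=0 decouples.
∂U/∂x = -18(x - 3)(x - 2) = 0 at x ∈ {2, 3}; ∂U/∂y = 180(y - 3)(y - 1)(y + 1)(y + 2) = 0 at y ∈ {-2, -1, 1, 3}.
The Hessian is diagonal: diag(U_xx, U_yy). Second derivatives: U_xx(2)=18, U_xx(3)=-18; U_yy(-2)=-2700, U_yy(-1)=1440, U_yy(1)=-2160, U_yy(3)=7200.
Saddle points occur where the two diagonal entries have opposite signs: (2, -2), (2, 1), (3, -1), (3, 3). Count: 4.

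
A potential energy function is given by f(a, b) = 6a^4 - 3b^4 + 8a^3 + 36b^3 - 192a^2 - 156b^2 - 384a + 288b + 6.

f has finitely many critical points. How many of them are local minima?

f separates as a function of a plus a function of b, so ∇f=0 decouples.
∂f/∂a = 24(a - 4)(a + 1)(a + 4) = 0 at a ∈ {-4, -1, 4}; ∂f/∂b = -12(b - 4)(b - 3)(b - 2) = 0 at b ∈ {2, 3, 4}.
The Hessian is diagonal: diag(f_aa, f_bb). Second derivatives: f_aa(-4)=576, f_aa(-1)=-360, f_aa(4)=960; f_bb(2)=-24, f_bb(3)=12, f_bb(4)=-24.
Local minima occur where both diagonal entries positive: (-4, 3), (4, 3). Count: 2.

2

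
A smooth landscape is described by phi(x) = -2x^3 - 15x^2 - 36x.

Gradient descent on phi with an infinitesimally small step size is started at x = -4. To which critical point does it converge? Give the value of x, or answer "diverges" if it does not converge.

-3

phi'(x) = -6(x + 2)(x + 3), so phi'(-4) = -12.
Gradient descent moves in the -phi' direction, i.e. x is increasing.
The nearest critical point in that direction is x = -3, where phi'' = 6 > 0 (a local minimum). The iterate converges there.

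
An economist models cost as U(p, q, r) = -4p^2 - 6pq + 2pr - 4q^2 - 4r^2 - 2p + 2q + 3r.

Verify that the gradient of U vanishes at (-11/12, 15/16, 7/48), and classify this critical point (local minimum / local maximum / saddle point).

local maximum

∇U = (-8p - 6q + 2r - 2, -6p - 8q + 2, 2p - 8r + 3); substituting (-11/12, 15/16, 7/48) gives ∇U = (0, 0, 0), so (-11/12, 15/16, 7/48) is indeed a critical point.
The Hessian is constant: H = [[-8, -6, 2], [-6, -8, 0], [2, 0, -8]].
Leading principal minors: Δ₁ = -8, Δ₂ = 28, Δ₃ = -192.
The minors alternate sign starting negative (−, +, −), so H is negative definite: a local maximum.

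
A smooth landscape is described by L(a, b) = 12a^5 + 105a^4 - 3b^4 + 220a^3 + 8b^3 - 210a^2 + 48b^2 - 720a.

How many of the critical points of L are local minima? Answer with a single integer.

2

L separates as a function of a plus a function of b, so ∇L=0 decouples.
∂L/∂a = 60(a - 1)(a + 1)(a + 3)(a + 4) = 0 at a ∈ {-4, -3, -1, 1}; ∂L/∂b = -12b(b - 4)(b + 2) = 0 at b ∈ {-2, 0, 4}.
The Hessian is diagonal: diag(L_aa, L_bb). Second derivatives: L_aa(-4)=-900, L_aa(-3)=480, L_aa(-1)=-720, L_aa(1)=2400; L_bb(-2)=-144, L_bb(0)=96, L_bb(4)=-288.
Local minima occur where both diagonal entries positive: (-3, 0), (1, 0). Count: 2.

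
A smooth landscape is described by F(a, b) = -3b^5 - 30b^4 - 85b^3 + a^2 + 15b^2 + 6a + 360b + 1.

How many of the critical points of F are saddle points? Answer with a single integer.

F separates as a function of a plus a function of b, so ∇F=0 decouples.
∂F/∂a = 2(a + 3) = 0 at a ∈ {-3}; ∂F/∂b = -15(b - 1)(b + 2)(b + 3)(b + 4) = 0 at b ∈ {-4, -3, -2, 1}.
The Hessian is diagonal: diag(F_aa, F_bb). Second derivatives: F_aa(-3)=2; F_bb(-4)=150, F_bb(-3)=-60, F_bb(-2)=90, F_bb(1)=-900.
Saddle points occur where the two diagonal entries have opposite signs: (-3, -3), (-3, 1). Count: 2.

2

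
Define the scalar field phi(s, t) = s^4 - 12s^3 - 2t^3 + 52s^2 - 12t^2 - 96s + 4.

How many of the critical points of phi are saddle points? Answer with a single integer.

3

phi separates as a function of s plus a function of t, so ∇phi=0 decouples.
∂phi/∂s = 4(s - 4)(s - 3)(s - 2) = 0 at s ∈ {2, 3, 4}; ∂phi/∂t = -6t(t + 4) = 0 at t ∈ {-4, 0}.
The Hessian is diagonal: diag(phi_ss, phi_tt). Second derivatives: phi_ss(2)=8, phi_ss(3)=-4, phi_ss(4)=8; phi_tt(-4)=24, phi_tt(0)=-24.
Saddle points occur where the two diagonal entries have opposite signs: (2, 0), (3, -4), (4, 0). Count: 3.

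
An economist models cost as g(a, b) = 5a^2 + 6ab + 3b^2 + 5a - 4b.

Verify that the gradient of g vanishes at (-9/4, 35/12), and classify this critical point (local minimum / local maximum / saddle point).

∇g = (10a + 6b + 5, 6a + 6b - 4); substituting (-9/4, 35/12) gives ∇g = (0, 0), so (-9/4, 35/12) is indeed a critical point.
The Hessian of g is constant: H = [[10, 6], [6, 6]].
det(H) = 10·6 − 6² = 24.
det(H) > 0 and tr(H) = 16 > 0, so H is positive definite and the point is a local minimum.

local minimum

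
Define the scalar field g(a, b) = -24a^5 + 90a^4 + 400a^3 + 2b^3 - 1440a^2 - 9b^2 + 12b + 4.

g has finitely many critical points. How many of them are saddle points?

g separates as a function of a plus a function of b, so ∇g=0 decouples.
∂g/∂a = -120a(a - 4)(a - 2)(a + 3) = 0 at a ∈ {-3, 0, 2, 4}; ∂g/∂b = 6(b - 2)(b - 1) = 0 at b ∈ {1, 2}.
The Hessian is diagonal: diag(g_aa, g_bb). Second derivatives: g_aa(-3)=12600, g_aa(0)=-2880, g_aa(2)=2400, g_aa(4)=-6720; g_bb(1)=-6, g_bb(2)=6.
Saddle points occur where the two diagonal entries have opposite signs: (-3, 1), (0, 2), (2, 1), (4, 2). Count: 4.

4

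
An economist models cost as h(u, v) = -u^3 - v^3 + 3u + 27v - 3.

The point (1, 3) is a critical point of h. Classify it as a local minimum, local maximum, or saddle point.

local maximum

The mixed partial ∂²h/∂u∂v is 0, so the Hessian at any point is diag(h_uu, h_vv) = diag(-6u, -6v).
At (1, 3): H = diag(-6, -18).
Both eigenvalues are negative, so H is negative definite: a local maximum.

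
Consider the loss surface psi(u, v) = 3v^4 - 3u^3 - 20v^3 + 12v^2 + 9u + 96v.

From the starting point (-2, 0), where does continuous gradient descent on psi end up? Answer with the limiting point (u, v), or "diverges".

psi is separable, so gradient descent decouples: u follows -∂psi/∂u, v follows -∂psi/∂v.
∂psi/∂u = -9(u - 1)(u + 1); at u=-2 this is -27, so u increases.
∂psi/∂v = 12(v - 4)(v - 2)(v + 1); at v=0 this is 96, so v decreases.
u converges to its nearest critical value -1 (a local min of the u-part); v converges to -1. The iterate converges to (-1, -1).

(-1, -1)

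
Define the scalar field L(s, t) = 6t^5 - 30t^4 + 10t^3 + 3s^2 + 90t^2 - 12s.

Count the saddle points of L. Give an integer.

L separates as a function of s plus a function of t, so ∇L=0 decouples.
∂L/∂s = 6(s - 2) = 0 at s ∈ {2}; ∂L/∂t = 30t(t - 3)(t - 2)(t + 1) = 0 at t ∈ {-1, 0, 2, 3}.
The Hessian is diagonal: diag(L_ss, L_tt). Second derivatives: L_ss(2)=6; L_tt(-1)=-360, L_tt(0)=180, L_tt(2)=-180, L_tt(3)=360.
Saddle points occur where the two diagonal entries have opposite signs: (2, -1), (2, 2). Count: 2.

2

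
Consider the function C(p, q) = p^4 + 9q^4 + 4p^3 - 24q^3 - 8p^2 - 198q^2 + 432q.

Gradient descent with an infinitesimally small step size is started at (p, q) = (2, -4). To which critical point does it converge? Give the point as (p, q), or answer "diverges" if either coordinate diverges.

(1, -3)

C is separable, so gradient descent decouples: p follows -∂C/∂p, q follows -∂C/∂q.
∂C/∂p = 4p(p - 1)(p + 4); at p=2 this is 48, so p decreases.
∂C/∂q = 36(q - 4)(q - 1)(q + 3); at q=-4 this is -1440, so q increases.
p converges to its nearest critical value 1 (a local min of the p-part); q converges to -3. The iterate converges to (1, -3).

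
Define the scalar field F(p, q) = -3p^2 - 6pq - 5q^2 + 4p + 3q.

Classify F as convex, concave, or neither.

F is quadratic, so its Hessian is the constant matrix H = [[-6, -6], [-6, -10]].
det(H) = 24, tr(H) = -16.
det(H) > 0 and tr(H) < 0, so H is negative definite everywhere: concave.

concave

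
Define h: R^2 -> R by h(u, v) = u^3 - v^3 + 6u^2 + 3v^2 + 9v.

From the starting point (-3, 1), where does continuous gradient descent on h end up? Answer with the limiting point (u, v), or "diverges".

(0, -1)

h is separable, so gradient descent decouples: u follows -∂h/∂u, v follows -∂h/∂v.
∂h/∂u = 3u(u + 4); at u=-3 this is -9, so u increases.
∂h/∂v = -3(v - 3)(v + 1); at v=1 this is 12, so v decreases.
u converges to its nearest critical value 0 (a local min of the u-part); v converges to -1. The iterate converges to (0, -1).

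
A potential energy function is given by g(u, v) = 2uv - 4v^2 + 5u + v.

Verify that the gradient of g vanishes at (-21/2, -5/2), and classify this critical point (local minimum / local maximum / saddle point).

saddle point

∇g = (2v + 5, 2u - 8v + 1); substituting (-21/2, -5/2) gives ∇g = (0, 0), so (-21/2, -5/2) is indeed a critical point.
The Hessian of g is constant: H = [[0, 2], [2, -8]].
det(H) = 0·(-8) − 2² = -4.
Since det(H) < 0, H is indefinite and the critical point is a saddle point.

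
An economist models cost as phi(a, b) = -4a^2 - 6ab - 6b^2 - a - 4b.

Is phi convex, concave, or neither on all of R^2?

phi is quadratic, so its Hessian is the constant matrix H = [[-8, -6], [-6, -12]].
det(H) = 60, tr(H) = -20.
det(H) > 0 and tr(H) < 0, so H is negative definite everywhere: concave.

concave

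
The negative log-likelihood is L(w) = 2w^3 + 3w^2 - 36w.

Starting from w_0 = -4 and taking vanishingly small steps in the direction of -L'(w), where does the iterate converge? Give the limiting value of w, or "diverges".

L'(w) = 6(w - 2)(w + 3), so L'(-4) = 36.
Gradient descent moves in the -L' direction, i.e. w is decreasing.
There is no critical point below w=-4, and L' keeps the same sign, so the iterate runs off to −∞.

diverges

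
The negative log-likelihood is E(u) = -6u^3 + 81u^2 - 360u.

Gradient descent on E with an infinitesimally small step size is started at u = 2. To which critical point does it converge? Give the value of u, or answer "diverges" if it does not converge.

4

E'(u) = -18(u - 5)(u - 4), so E'(2) = -108.
Gradient descent moves in the -E' direction, i.e. u is increasing.
The nearest critical point in that direction is u = 4, where E'' = 18 > 0 (a local minimum). The iterate converges there.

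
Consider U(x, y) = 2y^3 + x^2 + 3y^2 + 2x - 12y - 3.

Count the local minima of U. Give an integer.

U separates as a function of x plus a function of y, so ∇U=0 decouples.
∂U/∂x = 2(x + 1) = 0 at x ∈ {-1}; ∂U/∂y = 6(y - 1)(y + 2) = 0 at y ∈ {-2, 1}.
The Hessian is diagonal: diag(U_xx, U_yy). Second derivatives: U_xx(-1)=2; U_yy(-2)=-18, U_yy(1)=18.
Local minima occur where both diagonal entries positive: (-1, 1). Count: 1.

1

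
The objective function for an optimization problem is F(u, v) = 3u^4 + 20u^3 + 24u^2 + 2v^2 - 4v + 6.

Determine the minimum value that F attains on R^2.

-124

F(u,v) separates as P(u) + Q(v) + 6, so its minimum is min P + min Q + 6.
P'(u) = 12u(u + 1)(u + 4) vanishes at u ∈ {-4, -1, 0}; Q'(v) = 4v - 4 vanishes at v ∈ {1}.
Local minima of P (where P''>0): P(-4)=-128, P(0)=0. Local minima of Q: Q(1)=-2.
So the global minimum of F is P(-4) + Q(1) + 6 = -128 − 2 + 6 = -124, attained at (-4, 1).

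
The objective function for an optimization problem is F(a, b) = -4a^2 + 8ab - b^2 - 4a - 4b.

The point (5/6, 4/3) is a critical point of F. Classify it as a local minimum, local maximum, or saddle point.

The Hessian of F is constant: H = [[-8, 8], [8, -2]].
det(H) = (-8)·(-2) − 8² = -48.
Since det(H) < 0, H is indefinite and the critical point is a saddle point.

saddle point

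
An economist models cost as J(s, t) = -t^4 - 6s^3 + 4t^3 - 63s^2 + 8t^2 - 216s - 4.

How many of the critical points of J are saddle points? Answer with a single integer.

J separates as a function of s plus a function of t, so ∇J=0 decouples.
∂J/∂s = -18(s + 3)(s + 4) = 0 at s ∈ {-4, -3}; ∂J/∂t = -4t(t - 4)(t + 1) = 0 at t ∈ {-1, 0, 4}.
The Hessian is diagonal: diag(J_ss, J_tt). Second derivatives: J_ss(-4)=18, J_ss(-3)=-18; J_tt(-1)=-20, J_tt(0)=16, J_tt(4)=-80.
Saddle points occur where the two diagonal entries have opposite signs: (-4, -1), (-4, 4), (-3, 0). Count: 3.

3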